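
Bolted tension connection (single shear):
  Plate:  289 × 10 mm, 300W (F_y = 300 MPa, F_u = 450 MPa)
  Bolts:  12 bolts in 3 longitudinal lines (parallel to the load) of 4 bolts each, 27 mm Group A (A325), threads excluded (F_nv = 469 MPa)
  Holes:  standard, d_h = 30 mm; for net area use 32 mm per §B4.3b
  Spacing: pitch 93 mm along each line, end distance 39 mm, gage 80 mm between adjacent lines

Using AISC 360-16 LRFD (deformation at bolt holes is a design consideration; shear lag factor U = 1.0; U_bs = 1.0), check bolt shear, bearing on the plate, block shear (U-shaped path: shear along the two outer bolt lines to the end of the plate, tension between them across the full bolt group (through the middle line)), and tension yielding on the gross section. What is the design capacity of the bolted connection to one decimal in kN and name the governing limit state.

780.3 kN (gross-section yield governs)

Bolt shear: A_b = π(27)²/4 = 572.56 mm². φR_n = 0.75 × 469 × 572.56 × 12 × 1 = 2416.8 kN.
Bearing (10 mm plate, F_u = 450 MPa): end bolts L_c = 39 − 30/2 = 24, R_n = min(1.2×24×10×450, 2.4×27×10×450) = 129.6 kN/bolt; interior L_c = 93 − 30 = 63, R_n = 291.6 kN/bolt. φR_n = 0.75 × (3×129.6 + 9×291.6) = 2259.9 kN.
Block shear: shear path 2×[39+3×93] = 2×318 mm, A_gv = 6360, A_nv = 2×(318 − 3.5×32)×10 = 4120 mm²; tension across gage: (160 − 2×32)×10 = 960 mm². R_n = min(0.6×450×4120, 0.6×300×6360) + 1.0×450×960 = min(1112.4, 1144.8) + 432 = 1544.4 kN. φR_n = 0.75 × 1544.4 = 1158.3 kN.
Tension yield (gross): A_g = 289×10 = 2890 mm². φR_n = 0.90 × 300 × 2890 = 780.3 kN.
Governing: min(2416.8, 2259.9, 1158.3, 780.3) = 780.3 kN → gross-section yield.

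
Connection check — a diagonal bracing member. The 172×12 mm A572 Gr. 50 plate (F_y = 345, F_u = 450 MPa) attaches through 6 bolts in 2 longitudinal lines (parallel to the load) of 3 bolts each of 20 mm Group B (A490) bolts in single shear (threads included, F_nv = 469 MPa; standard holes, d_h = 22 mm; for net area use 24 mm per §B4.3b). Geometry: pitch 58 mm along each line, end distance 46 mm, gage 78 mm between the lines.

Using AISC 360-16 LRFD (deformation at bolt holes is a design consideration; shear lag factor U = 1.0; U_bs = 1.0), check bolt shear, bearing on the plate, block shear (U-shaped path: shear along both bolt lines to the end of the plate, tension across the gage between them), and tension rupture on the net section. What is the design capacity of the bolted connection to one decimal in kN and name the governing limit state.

502.2 kN (net-section rupture governs)

Bolt shear: A_b = π(20)²/4 = 314.16 mm². φR_n = 0.75 × 469 × 314.16 × 6 × 1 = 663.0 kN.
Bearing (12 mm plate, F_u = 450 MPa): end bolts L_c = 46 − 22/2 = 35, R_n = min(1.2×35×12×450, 2.4×20×12×450) = 226.8 kN/bolt; interior L_c = 58 − 22 = 36, R_n = 233.28 kN/bolt. φR_n = 0.75 × (2×226.8 + 4×233.28) = 1040.0 kN.
Block shear: shear path 2×[46+2×58] = 2×162 mm, A_gv = 3888, A_nv = 2×(162 − 2.5×24)×12 = 2448 mm²; tension across gage: (78 − 1×24)×12 = 648 mm². R_n = min(0.6×450×2448, 0.6×345×3888) + 1.0×450×648 = min(660.96, 804.82) + 291.6 = 952.56 kN. φR_n = 0.75 × 952.56 = 714.4 kN.
Tension rupture (net): A_n = (172 − 2×24)×12 = 1488 mm² (U = 1.0, A_e = A_n). φR_n = 0.75 × 450 × 1488 = 502.2 kN.
Governing: min(663.0, 1040.0, 714.4, 502.2) = 502.2 kN → net-section rupture.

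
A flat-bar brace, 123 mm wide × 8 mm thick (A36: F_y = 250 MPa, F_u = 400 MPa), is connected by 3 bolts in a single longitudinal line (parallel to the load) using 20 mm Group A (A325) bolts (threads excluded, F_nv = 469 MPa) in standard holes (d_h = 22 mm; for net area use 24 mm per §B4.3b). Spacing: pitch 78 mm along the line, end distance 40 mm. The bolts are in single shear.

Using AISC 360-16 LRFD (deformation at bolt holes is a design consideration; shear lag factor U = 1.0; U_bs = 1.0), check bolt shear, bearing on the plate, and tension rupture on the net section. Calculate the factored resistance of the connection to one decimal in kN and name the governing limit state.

237.6 kN (net-section rupture governs)

Bolt shear: A_b = π(20)²/4 = 314.16 mm². φR_n = 0.75 × 469 × 314.16 × 3 × 1 = 331.5 kN.
Bearing (8 mm plate, F_u = 400 MPa): end bolts L_c = 40 − 22/2 = 29, R_n = min(1.2×29×8×400, 2.4×20×8×400) = 111.36 kN/bolt; interior L_c = 78 − 22 = 56, R_n = 153.6 kN/bolt. φR_n = 0.75 × (1×111.36 + 2×153.6) = 313.9 kN.
Tension rupture (net): A_n = (123 − 1×24)×8 = 792 mm² (U = 1.0, A_e = A_n). φR_n = 0.75 × 400 × 792 = 237.6 kN.
Governing: min(331.5, 313.9, 237.6) = 237.6 kN → net-section rupture.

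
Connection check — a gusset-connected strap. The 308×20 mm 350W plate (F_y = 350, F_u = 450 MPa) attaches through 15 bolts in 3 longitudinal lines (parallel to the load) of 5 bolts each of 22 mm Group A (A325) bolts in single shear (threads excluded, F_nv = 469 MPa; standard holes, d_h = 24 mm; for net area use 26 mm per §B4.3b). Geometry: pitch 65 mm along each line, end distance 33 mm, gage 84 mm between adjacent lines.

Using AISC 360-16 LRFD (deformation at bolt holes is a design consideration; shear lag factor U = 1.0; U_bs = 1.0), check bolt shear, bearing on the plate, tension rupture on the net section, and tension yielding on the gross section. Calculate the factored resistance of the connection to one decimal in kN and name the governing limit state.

Bolt shear: A_b = π(22)²/4 = 380.13 mm². φR_n = 0.75 × 469 × 380.13 × 15 × 1 = 2005.7 kN.
Bearing (20 mm plate, F_u = 450 MPa): end bolts L_c = 33 − 24/2 = 21, R_n = min(1.2×21×20×450, 2.4×22×20×450) = 226.8 kN/bolt; interior L_c = 65 − 24 = 41, R_n = 442.8 kN/bolt. φR_n = 0.75 × (3×226.8 + 12×442.8) = 4495.5 kN.
Tension rupture (net): A_n = (308 − 3×26)×20 = 4600 mm² (U = 1.0, A_e = A_n). φR_n = 0.75 × 450 × 4600 = 1552.5 kN.
Tension yield (gross): A_g = 308×20 = 6160 mm². φR_n = 0.90 × 350 × 6160 = 1940.4 kN.
Governing: min(2005.7, 4495.5, 1552.5, 1940.4) = 1552.5 kN → net-section rupture.

1552.5 kN (net-section rupture governs)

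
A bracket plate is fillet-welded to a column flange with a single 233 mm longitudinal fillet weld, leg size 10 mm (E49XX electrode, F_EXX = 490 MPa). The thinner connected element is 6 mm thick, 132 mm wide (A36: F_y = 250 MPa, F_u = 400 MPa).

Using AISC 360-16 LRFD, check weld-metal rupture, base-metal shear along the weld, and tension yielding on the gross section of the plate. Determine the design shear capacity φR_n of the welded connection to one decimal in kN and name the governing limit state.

Weld metal: throat = 0.707×10 = 7.07 mm, L = 233 mm. φR_n = 0.75 × 0.6 × 490 × 7.07 × 233 = 363.2 kN.
Base metal shear (6 mm plate): yield φR_n = 1.0×0.6×250×6×233 = 209.7 kN; rupture φR_n = 0.75×0.6×400×6×233 = 251.6 kN; take 209.7 kN (yield).
Tension yield (gross): A_g = 132×6 = 792 mm². φR_n = 0.90 × 250 × 792 = 178.2 kN.
Governing: min(363.2, 209.7, 178.2) = 178.2 kN → gross-section yield.

178.2 kN (gross-section yield governs)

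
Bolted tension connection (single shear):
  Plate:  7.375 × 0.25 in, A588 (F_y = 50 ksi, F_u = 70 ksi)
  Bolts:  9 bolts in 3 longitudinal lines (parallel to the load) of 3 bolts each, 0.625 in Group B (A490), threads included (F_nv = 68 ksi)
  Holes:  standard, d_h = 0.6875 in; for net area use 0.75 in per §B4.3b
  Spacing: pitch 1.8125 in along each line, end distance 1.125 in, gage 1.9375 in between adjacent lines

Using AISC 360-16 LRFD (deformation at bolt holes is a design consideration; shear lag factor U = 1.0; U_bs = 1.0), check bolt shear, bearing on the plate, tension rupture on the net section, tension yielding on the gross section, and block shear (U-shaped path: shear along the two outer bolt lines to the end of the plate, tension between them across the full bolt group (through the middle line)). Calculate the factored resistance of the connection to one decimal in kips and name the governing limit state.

67.3 kips (net-section rupture governs)

Bolt shear: A_b = π(0.625)²/4 = 0.3068 in². φR_n = 0.75 × 68 × 0.3068 × 9 × 1 = 140.8 kips.
Bearing (0.25 in plate, F_u = 70 ksi): end bolts L_c = 1.125 − 0.6875/2 = 0.78125, R_n = min(1.2×0.78125×0.25×70, 2.4×0.625×0.25×70) = 16.406 kips/bolt; interior L_c = 1.8125 − 0.6875 = 1.125, R_n = 23.625 kips/bolt. φR_n = 0.75 × (3×16.406 + 6×23.625) = 143.2 kips.
Tension rupture (net): A_n = (7.375 − 3×0.75)×0.25 = 1.2813 in² (U = 1.0, A_e = A_n). φR_n = 0.75 × 70 × 1.2813 = 67.3 kips.
Tension yield (gross): A_g = 7.375×0.25 = 1.8438 in². φR_n = 0.90 × 50 × 1.8438 = 83.0 kips.
Block shear: shear path 2×[1.125+2×1.8125] = 2×4.75 in, A_gv = 2.375, A_nv = 2×(4.75 − 2.5×0.75)×0.25 = 1.4375 in²; tension across gage: (3.875 − 2×0.75)×0.25 = 0.59375 in². R_n = min(0.6×70×1.4375, 0.6×50×2.375) + 1.0×70×0.59375 = min(60.375, 71.25) + 41.563 = 101.94 kips. φR_n = 0.75 × 101.94 = 76.5 kips.
Governing: min(140.8, 143.2, 67.3, 83.0, 76.5) = 67.3 kips → net-section rupture.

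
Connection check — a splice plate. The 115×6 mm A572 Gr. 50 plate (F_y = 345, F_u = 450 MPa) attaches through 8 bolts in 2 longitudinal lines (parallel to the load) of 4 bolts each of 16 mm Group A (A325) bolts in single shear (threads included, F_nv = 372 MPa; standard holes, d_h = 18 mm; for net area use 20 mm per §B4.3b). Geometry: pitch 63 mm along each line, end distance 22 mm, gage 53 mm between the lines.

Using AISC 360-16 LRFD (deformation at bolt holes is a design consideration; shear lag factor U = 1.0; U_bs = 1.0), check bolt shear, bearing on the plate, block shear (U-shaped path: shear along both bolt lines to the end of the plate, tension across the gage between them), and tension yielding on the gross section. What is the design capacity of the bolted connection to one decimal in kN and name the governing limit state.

Bolt shear: A_b = π(16)²/4 = 201.06 mm². φR_n = 0.75 × 372 × 201.06 × 8 × 1 = 448.8 kN.
Bearing (6 mm plate, F_u = 450 MPa): end bolts L_c = 22 − 18/2 = 13, R_n = min(1.2×13×6×450, 2.4×16×6×450) = 42.12 kN/bolt; interior L_c = 63 − 18 = 45, R_n = 103.68 kN/bolt. φR_n = 0.75 × (2×42.12 + 6×103.68) = 529.7 kN.
Block shear: shear path 2×[22+3×63] = 2×211 mm, A_gv = 2532, A_nv = 2×(211 − 3.5×20)×6 = 1692 mm²; tension across gage: (53 − 1×20)×6 = 198 mm². R_n = min(0.6×450×1692, 0.6×345×2532) + 1.0×450×198 = min(456.84, 524.12) + 89.1 = 545.94 kN. φR_n = 0.75 × 545.94 = 409.5 kN.
Tension yield (gross): A_g = 115×6 = 690 mm². φR_n = 0.90 × 345 × 690 = 214.2 kN.
Governing: min(448.8, 529.7, 409.5, 214.2) = 214.2 kN → gross-section yield.

214.2 kN (gross-section yield governs)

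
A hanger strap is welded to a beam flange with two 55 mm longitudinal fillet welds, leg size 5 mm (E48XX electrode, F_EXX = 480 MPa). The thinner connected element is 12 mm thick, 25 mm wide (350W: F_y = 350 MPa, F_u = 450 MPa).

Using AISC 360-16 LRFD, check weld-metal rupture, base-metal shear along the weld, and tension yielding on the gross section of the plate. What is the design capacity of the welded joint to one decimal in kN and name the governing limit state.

Weld metal: throat = 0.707×5 = 3.535 mm, L = 2×55 = 110 mm. φR_n = 0.75 × 0.6 × 480 × 3.535 × 110 = 84.0 kN.
Base metal shear (12 mm plate): yield φR_n = 1.0×0.6×350×12×110 = 277.2 kN; rupture φR_n = 0.75×0.6×450×12×110 = 267.3 kN; take 267.3 kN (rupture).
Tension yield (gross): A_g = 25×12 = 300 mm². φR_n = 0.90 × 350 × 300 = 94.5 kN.
Governing: min(84.0, 267.3, 94.5) = 84.0 kN → weld metal.

84.0 kN (weld metal governs)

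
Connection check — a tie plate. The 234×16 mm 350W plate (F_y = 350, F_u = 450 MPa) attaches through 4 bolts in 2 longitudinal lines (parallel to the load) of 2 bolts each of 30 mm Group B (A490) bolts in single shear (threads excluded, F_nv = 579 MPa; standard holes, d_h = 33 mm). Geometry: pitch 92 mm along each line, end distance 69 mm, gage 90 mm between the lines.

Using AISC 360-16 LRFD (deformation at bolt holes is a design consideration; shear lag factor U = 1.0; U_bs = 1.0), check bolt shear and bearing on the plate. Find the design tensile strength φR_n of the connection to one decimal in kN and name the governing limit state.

Bolt shear: A_b = π(30)²/4 = 706.86 mm². φR_n = 0.75 × 579 × 706.86 × 4 × 1 = 1227.8 kN.
Bearing (16 mm plate, F_u = 450 MPa): end bolts L_c = 69 − 33/2 = 52.5, R_n = min(1.2×52.5×16×450, 2.4×30×16×450) = 453.6 kN/bolt; interior L_c = 92 − 33 = 59, R_n = 509.76 kN/bolt. φR_n = 0.75 × (2×453.6 + 2×509.76) = 1445.0 kN.
Governing: min(1227.8, 1445.0) = 1227.8 kN → bolt shear.

1227.8 kN (bolt shear governs)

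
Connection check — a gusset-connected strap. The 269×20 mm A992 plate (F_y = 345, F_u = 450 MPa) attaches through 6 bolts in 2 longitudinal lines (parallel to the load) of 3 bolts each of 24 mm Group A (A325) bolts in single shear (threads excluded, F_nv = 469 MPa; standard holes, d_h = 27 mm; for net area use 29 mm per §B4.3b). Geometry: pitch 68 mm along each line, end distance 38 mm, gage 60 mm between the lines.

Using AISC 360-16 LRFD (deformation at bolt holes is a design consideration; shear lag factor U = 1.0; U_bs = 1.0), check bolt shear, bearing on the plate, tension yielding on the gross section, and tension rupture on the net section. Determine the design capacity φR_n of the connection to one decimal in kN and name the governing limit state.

Bolt shear: A_b = π(24)²/4 = 452.39 mm². φR_n = 0.75 × 469 × 452.39 × 6 × 1 = 954.8 kN.
Bearing (20 mm plate, F_u = 450 MPa): end bolts L_c = 38 − 27/2 = 24.5, R_n = min(1.2×24.5×20×450, 2.4×24×20×450) = 264.6 kN/bolt; interior L_c = 68 − 27 = 41, R_n = 442.8 kN/bolt. φR_n = 0.75 × (2×264.6 + 4×442.8) = 1725.3 kN.
Tension yield (gross): A_g = 269×20 = 5380 mm². φR_n = 0.90 × 345 × 5380 = 1670.5 kN.
Tension rupture (net): A_n = (269 − 2×29)×20 = 4220 mm² (U = 1.0, A_e = A_n). φR_n = 0.75 × 450 × 4220 = 1424.3 kN.
Governing: min(954.8, 1725.3, 1670.5, 1424.3) = 954.8 kN → bolt shear.

954.8 kN (bolt shear governs)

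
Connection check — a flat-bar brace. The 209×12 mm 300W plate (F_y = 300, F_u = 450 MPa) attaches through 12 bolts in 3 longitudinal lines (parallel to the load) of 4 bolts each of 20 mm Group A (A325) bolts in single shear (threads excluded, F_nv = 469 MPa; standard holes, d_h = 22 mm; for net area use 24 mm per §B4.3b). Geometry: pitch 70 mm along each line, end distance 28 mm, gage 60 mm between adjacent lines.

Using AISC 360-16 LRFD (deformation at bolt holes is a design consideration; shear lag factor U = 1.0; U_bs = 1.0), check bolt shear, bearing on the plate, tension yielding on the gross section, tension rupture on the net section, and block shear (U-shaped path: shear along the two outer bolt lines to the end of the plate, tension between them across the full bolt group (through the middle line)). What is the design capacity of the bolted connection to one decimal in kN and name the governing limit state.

Bolt shear: A_b = π(20)²/4 = 314.16 mm². φR_n = 0.75 × 469 × 314.16 × 12 × 1 = 1326.1 kN.
Bearing (12 mm plate, F_u = 450 MPa): end bolts L_c = 28 − 22/2 = 17, R_n = min(1.2×17×12×450, 2.4×20×12×450) = 110.16 kN/bolt; interior L_c = 70 − 22 = 48, R_n = 259.2 kN/bolt. φR_n = 0.75 × (3×110.16 + 9×259.2) = 1997.5 kN.
Tension yield (gross): A_g = 209×12 = 2508 mm². φR_n = 0.90 × 300 × 2508 = 677.2 kN.
Tension rupture (net): A_n = (209 − 3×24)×12 = 1644 mm² (U = 1.0, A_e = A_n). φR_n = 0.75 × 450 × 1644 = 554.9 kN.
Block shear: shear path 2×[28+3×70] = 2×238 mm, A_gv = 5712, A_nv = 2×(238 − 3.5×24)×12 = 3696 mm²; tension across gage: (120 − 2×24)×12 = 864 mm². R_n = min(0.6×450×3696, 0.6×300×5712) + 1.0×450×864 = min(997.92, 1028.2) + 388.8 = 1386.7 kN. φR_n = 0.75 × 1386.7 = 1040.0 kN.
Governing: min(1326.1, 1997.5, 677.2, 554.9, 1040.0) = 554.9 kN → net-section rupture.

554.9 kN (net-section rupture governs)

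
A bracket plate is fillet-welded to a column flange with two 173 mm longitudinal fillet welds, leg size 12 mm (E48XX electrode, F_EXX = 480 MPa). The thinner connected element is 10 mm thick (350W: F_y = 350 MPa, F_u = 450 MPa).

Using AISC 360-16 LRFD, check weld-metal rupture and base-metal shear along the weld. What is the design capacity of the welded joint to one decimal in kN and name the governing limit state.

Weld metal: throat = 0.707×12 = 8.484 mm, L = 2×173 = 346 mm. φR_n = 0.75 × 0.6 × 480 × 8.484 × 346 = 634.1 kN.
Base metal shear (10 mm plate): yield φR_n = 1.0×0.6×350×10×346 = 726.6 kN; rupture φR_n = 0.75×0.6×450×10×346 = 700.7 kN; take 700.7 kN (rupture).
Governing: min(634.1, 700.7) = 634.1 kN → weld metal.

634.1 kN (weld metal governs)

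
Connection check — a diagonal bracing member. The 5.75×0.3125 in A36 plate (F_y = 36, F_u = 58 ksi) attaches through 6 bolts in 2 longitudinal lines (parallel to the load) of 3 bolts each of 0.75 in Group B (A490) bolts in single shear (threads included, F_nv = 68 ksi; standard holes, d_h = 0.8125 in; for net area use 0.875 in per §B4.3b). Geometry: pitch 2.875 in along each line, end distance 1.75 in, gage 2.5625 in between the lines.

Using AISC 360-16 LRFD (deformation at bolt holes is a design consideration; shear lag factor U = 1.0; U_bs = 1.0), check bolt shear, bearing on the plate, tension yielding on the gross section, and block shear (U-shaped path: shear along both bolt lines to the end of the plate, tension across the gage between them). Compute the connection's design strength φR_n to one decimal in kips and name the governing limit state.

58.2 kips (gross-section yield governs)

Bolt shear: A_b = π(0.75)²/4 = 0.44179 in². φR_n = 0.75 × 68 × 0.44179 × 6 × 1 = 135.2 kips.
Bearing (0.3125 in plate, F_u = 58 ksi): end bolts L_c = 1.75 − 0.8125/2 = 1.34375, R_n = min(1.2×1.34375×0.3125×58, 2.4×0.75×0.3125×58) = 29.227 kips/bolt; interior L_c = 2.875 − 0.8125 = 2.0625, R_n = 32.625 kips/bolt. φR_n = 0.75 × (2×29.227 + 4×32.625) = 141.7 kips.
Tension yield (gross): A_g = 5.75×0.3125 = 1.7969 in². φR_n = 0.90 × 36 × 1.7969 = 58.2 kips.
Block shear: shear path 2×[1.75+2×2.875] = 2×7.5 in, A_gv = 4.6875, A_nv = 2×(7.5 − 2.5×0.875)×0.3125 = 3.3203 in²; tension across gage: (2.5625 − 1×0.875)×0.3125 = 0.52734 in². R_n = min(0.6×58×3.3203, 0.6×36×4.6875) + 1.0×58×0.52734 = min(115.55, 101.25) + 30.586 = 131.84 kips. φR_n = 0.75 × 131.84 = 98.9 kips.
Governing: min(135.2, 141.7, 58.2, 98.9) = 58.2 kips → gross-section yield.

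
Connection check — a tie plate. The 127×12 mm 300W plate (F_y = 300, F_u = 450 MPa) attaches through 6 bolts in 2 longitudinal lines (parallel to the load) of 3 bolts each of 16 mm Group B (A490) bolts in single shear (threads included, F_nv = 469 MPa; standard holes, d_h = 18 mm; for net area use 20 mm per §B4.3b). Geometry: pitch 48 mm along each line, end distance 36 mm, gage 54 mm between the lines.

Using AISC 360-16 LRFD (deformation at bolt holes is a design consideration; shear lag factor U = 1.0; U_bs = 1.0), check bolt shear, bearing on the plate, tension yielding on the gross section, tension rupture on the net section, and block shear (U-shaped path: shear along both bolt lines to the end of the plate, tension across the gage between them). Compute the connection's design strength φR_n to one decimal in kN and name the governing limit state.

Bolt shear: A_b = π(16)²/4 = 201.06 mm². φR_n = 0.75 × 469 × 201.06 × 6 × 1 = 424.3 kN.
Bearing (12 mm plate, F_u = 450 MPa): end bolts L_c = 36 − 18/2 = 27, R_n = min(1.2×27×12×450, 2.4×16×12×450) = 174.96 kN/bolt; interior L_c = 48 − 18 = 30, R_n = 194.4 kN/bolt. φR_n = 0.75 × (2×174.96 + 4×194.4) = 845.6 kN.
Tension yield (gross): A_g = 127×12 = 1524 mm². φR_n = 0.90 × 300 × 1524 = 411.5 kN.
Tension rupture (net): A_n = (127 − 2×20)×12 = 1044 mm² (U = 1.0, A_e = A_n). φR_n = 0.75 × 450 × 1044 = 352.4 kN.
Block shear: shear path 2×[36+2×48] = 2×132 mm, A_gv = 3168, A_nv = 2×(132 − 2.5×20)×12 = 1968 mm²; tension across gage: (54 − 1×20)×12 = 408 mm². R_n = min(0.6×450×1968, 0.6×300×3168) + 1.0×450×408 = min(531.36, 570.24) + 183.6 = 714.96 kN. φR_n = 0.75 × 714.96 = 536.2 kN.
Governing: min(424.3, 845.6, 411.5, 352.4, 536.2) = 352.4 kN → net-section rupture.

352.4 kN (net-section rupture governs)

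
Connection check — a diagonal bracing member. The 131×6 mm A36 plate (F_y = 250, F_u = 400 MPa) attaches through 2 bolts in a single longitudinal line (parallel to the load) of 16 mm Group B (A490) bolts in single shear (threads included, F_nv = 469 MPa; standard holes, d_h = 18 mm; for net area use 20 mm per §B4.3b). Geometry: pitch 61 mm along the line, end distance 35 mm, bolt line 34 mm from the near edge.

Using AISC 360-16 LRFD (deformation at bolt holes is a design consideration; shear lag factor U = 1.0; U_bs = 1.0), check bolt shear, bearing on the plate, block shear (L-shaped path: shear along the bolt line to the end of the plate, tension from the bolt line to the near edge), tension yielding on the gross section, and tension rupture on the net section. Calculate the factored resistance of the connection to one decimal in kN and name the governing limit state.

Bolt shear: A_b = π(16)²/4 = 201.06 mm². φR_n = 0.75 × 469 × 201.06 × 2 × 1 = 141.4 kN.
Bearing (6 mm plate, F_u = 400 MPa): end bolts L_c = 35 − 18/2 = 26, R_n = min(1.2×26×6×400, 2.4×16×6×400) = 74.88 kN/bolt; interior L_c = 61 − 18 = 43, R_n = 92.16 kN/bolt. φR_n = 0.75 × (1×74.88 + 1×92.16) = 125.3 kN.
Block shear: shear path 1×[35+1×61] = 1×96 mm, A_gv = 576, A_nv = 1×(96 − 1.5×20)×6 = 396 mm²; tension to near edge: (34 − 0.5×20)×6 = 144 mm². R_n = min(0.6×400×396, 0.6×250×576) + 1.0×400×144 = min(95.04, 86.4) + 57.6 = 144 kN. φR_n = 0.75 × 144 = 108.0 kN.
Tension yield (gross): A_g = 131×6 = 786 mm². φR_n = 0.90 × 250 × 786 = 176.9 kN.
Tension rupture (net): A_n = (131 − 1×20)×6 = 666 mm² (U = 1.0, A_e = A_n). φR_n = 0.75 × 400 × 666 = 199.8 kN.
Governing: min(141.4, 125.3, 108.0, 176.9, 199.8) = 108.0 kN → block shear.

108.0 kN (block shear governs)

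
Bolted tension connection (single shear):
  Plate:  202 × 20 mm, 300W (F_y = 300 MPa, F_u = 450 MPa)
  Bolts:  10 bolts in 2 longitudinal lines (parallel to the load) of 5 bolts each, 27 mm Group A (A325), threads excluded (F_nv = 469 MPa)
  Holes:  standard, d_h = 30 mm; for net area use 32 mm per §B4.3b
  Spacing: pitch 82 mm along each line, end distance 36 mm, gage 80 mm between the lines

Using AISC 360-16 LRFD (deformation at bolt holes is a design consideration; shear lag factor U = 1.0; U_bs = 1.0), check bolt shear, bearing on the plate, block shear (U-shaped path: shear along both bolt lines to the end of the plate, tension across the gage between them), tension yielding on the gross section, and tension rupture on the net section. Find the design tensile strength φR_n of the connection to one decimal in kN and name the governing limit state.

Bolt shear: A_b = π(27)²/4 = 572.56 mm². φR_n = 0.75 × 469 × 572.56 × 10 × 1 = 2014.0 kN.
Bearing (20 mm plate, F_u = 450 MPa): end bolts L_c = 36 − 30/2 = 21, R_n = min(1.2×21×20×450, 2.4×27×20×450) = 226.8 kN/bolt; interior L_c = 82 − 30 = 52, R_n = 561.6 kN/bolt. φR_n = 0.75 × (2×226.8 + 8×561.6) = 3709.8 kN.
Block shear: shear path 2×[36+4×82] = 2×364 mm, A_gv = 14560, A_nv = 2×(364 − 4.5×32)×20 = 8800 mm²; tension across gage: (80 − 1×32)×20 = 960 mm². R_n = min(0.6×450×8800, 0.6×300×14560) + 1.0×450×960 = min(2376, 2620.8) + 432 = 2808 kN. φR_n = 0.75 × 2808 = 2106.0 kN.
Tension yield (gross): A_g = 202×20 = 4040 mm². φR_n = 0.90 × 300 × 4040 = 1090.8 kN.
Tension rupture (net): A_n = (202 − 2×32)×20 = 2760 mm² (U = 1.0, A_e = A_n). φR_n = 0.75 × 450 × 2760 = 931.5 kN.
Governing: min(2014.0, 3709.8, 2106.0, 1090.8, 931.5) = 931.5 kN → net-section rupture.

931.5 kN (net-section rupture governs)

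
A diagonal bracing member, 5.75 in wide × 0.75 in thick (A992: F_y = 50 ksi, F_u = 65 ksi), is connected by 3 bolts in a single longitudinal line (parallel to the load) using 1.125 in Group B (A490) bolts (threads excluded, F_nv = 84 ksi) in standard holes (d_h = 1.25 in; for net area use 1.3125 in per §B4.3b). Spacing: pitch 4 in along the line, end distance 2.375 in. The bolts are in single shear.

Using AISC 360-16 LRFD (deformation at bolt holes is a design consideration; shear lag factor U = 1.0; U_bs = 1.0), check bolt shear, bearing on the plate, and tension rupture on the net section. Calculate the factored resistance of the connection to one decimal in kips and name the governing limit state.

Bolt shear: A_b = π(1.125)²/4 = 0.99402 in². φR_n = 0.75 × 84 × 0.99402 × 3 × 1 = 187.9 kips.
Bearing (0.75 in plate, F_u = 65 ksi): end bolts L_c = 2.375 − 1.25/2 = 1.75, R_n = min(1.2×1.75×0.75×65, 2.4×1.125×0.75×65) = 102.38 kips/bolt; interior L_c = 4 − 1.25 = 2.75, R_n = 131.63 kips/bolt. φR_n = 0.75 × (1×102.38 + 2×131.63) = 274.2 kips.
Tension rupture (net): A_n = (5.75 − 1×1.3125)×0.75 = 3.3281 in² (U = 1.0, A_e = A_n). φR_n = 0.75 × 65 × 3.3281 = 162.2 kips.
Governing: min(187.9, 274.2, 162.2) = 162.2 kips → net-section rupture.

162.2 kips (net-section rupture governs)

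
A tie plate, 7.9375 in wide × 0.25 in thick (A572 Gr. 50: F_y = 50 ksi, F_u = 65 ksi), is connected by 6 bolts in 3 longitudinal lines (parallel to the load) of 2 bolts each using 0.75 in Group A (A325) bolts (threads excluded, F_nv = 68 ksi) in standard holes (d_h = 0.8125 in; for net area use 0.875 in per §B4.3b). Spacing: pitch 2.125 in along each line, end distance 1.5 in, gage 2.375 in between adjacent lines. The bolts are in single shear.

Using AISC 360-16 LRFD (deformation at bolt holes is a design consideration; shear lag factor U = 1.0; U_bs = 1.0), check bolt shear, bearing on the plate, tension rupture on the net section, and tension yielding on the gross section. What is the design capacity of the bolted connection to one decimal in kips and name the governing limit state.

64.7 kips (net-section rupture governs)

Bolt shear: A_b = π(0.75)²/4 = 0.44179 in². φR_n = 0.75 × 68 × 0.44179 × 6 × 1 = 135.2 kips.
Bearing (0.25 in plate, F_u = 65 ksi): end bolts L_c = 1.5 − 0.8125/2 = 1.09375, R_n = min(1.2×1.09375×0.25×65, 2.4×0.75×0.25×65) = 21.328 kips/bolt; interior L_c = 2.125 − 0.8125 = 1.3125, R_n = 25.594 kips/bolt. φR_n = 0.75 × (3×21.328 + 3×25.594) = 105.6 kips.
Tension rupture (net): A_n = (7.9375 − 3×0.875)×0.25 = 1.3281 in² (U = 1.0, A_e = A_n). φR_n = 0.75 × 65 × 1.3281 = 64.7 kips.
Tension yield (gross): A_g = 7.9375×0.25 = 1.9844 in². φR_n = 0.90 × 50 × 1.9844 = 89.3 kips.
Governing: min(135.2, 105.6, 64.7, 89.3) = 64.7 kips → net-section rupture.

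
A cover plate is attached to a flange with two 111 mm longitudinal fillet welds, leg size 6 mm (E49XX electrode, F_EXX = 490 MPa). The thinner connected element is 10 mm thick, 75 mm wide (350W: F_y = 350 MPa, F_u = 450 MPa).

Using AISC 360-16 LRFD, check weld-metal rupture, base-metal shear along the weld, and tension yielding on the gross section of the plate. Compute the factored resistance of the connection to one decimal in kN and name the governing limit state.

Weld metal: throat = 0.707×6 = 4.242 mm, L = 2×111 = 222 mm. φR_n = 0.75 × 0.6 × 490 × 4.242 × 222 = 207.7 kN.
Base metal shear (10 mm plate): yield φR_n = 1.0×0.6×350×10×222 = 466.2 kN; rupture φR_n = 0.75×0.6×450×10×222 = 449.6 kN; take 449.6 kN (rupture).
Tension yield (gross): A_g = 75×10 = 750 mm². φR_n = 0.90 × 350 × 750 = 236.3 kN.
Governing: min(207.7, 449.6, 236.3) = 207.7 kN → weld metal.

207.7 kN (weld metal governs)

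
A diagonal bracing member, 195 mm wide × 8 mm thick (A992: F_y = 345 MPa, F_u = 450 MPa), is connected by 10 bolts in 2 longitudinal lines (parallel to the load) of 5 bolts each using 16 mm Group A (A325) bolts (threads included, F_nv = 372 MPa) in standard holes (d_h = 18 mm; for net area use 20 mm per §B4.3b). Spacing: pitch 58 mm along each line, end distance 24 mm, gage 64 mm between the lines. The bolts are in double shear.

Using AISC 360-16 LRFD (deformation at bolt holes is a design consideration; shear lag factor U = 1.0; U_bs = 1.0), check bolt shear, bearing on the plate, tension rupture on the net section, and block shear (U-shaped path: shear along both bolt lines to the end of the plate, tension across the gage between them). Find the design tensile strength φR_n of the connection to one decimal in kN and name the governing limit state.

Bolt shear: A_b = π(16)²/4 = 201.06 mm². φR_n = 0.75 × 372 × 201.06 × 10 × 2 = 1121.9 kN.
Bearing (8 mm plate, F_u = 450 MPa): end bolts L_c = 24 − 18/2 = 15, R_n = min(1.2×15×8×450, 2.4×16×8×450) = 64.8 kN/bolt; interior L_c = 58 − 18 = 40, R_n = 138.24 kN/bolt. φR_n = 0.75 × (2×64.8 + 8×138.24) = 926.6 kN.
Tension rupture (net): A_n = (195 − 2×20)×8 = 1240 mm² (U = 1.0, A_e = A_n). φR_n = 0.75 × 450 × 1240 = 418.5 kN.
Block shear: shear path 2×[24+4×58] = 2×256 mm, A_gv = 4096, A_nv = 2×(256 − 4.5×20)×8 = 2656 mm²; tension across gage: (64 − 1×20)×8 = 352 mm². R_n = min(0.6×450×2656, 0.6×345×4096) + 1.0×450×352 = min(717.12, 847.87) + 158.4 = 875.52 kN. φR_n = 0.75 × 875.52 = 656.6 kN.
Governing: min(1121.9, 926.6, 418.5, 656.6) = 418.5 kN → net-section rupture.

418.5 kN (net-section rupture governs)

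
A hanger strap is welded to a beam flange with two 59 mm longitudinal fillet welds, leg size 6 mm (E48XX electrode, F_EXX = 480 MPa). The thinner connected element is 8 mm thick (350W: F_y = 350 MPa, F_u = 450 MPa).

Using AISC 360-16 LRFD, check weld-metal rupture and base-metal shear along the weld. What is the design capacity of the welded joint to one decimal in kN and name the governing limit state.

Weld metal: throat = 0.707×6 = 4.242 mm, L = 2×59 = 118 mm. φR_n = 0.75 × 0.6 × 480 × 4.242 × 118 = 108.1 kN.
Base metal shear (8 mm plate): yield φR_n = 1.0×0.6×350×8×118 = 198.2 kN; rupture φR_n = 0.75×0.6×450×8×118 = 191.2 kN; take 191.2 kN (rupture).
Governing: min(108.1, 191.2) = 108.1 kN → weld metal.

108.1 kN (weld metal governs)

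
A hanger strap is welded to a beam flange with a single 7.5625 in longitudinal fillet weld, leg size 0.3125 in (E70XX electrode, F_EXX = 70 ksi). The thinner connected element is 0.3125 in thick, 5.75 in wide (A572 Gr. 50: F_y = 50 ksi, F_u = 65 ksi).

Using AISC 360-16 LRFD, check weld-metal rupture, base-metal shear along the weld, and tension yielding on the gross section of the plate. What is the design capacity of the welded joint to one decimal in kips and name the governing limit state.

Weld metal: throat = 0.707×0.3125 = 0.22094 in, L = 7.5625 in. φR_n = 0.75 × 0.6 × 70 × 0.22094 × 7.5625 = 52.6 kips.
Base metal shear (0.3125 in plate): yield φR_n = 1.0×0.6×50×0.3125×7.5625 = 70.9 kips; rupture φR_n = 0.75×0.6×65×0.3125×7.5625 = 69.1 kips; take 69.1 kips (rupture).
Tension yield (gross): A_g = 5.75×0.3125 = 1.7969 in². φR_n = 0.90 × 50 × 1.7969 = 80.9 kips.
Governing: min(52.6, 69.1, 80.9) = 52.6 kips → weld metal.

52.6 kips (weld metal governs)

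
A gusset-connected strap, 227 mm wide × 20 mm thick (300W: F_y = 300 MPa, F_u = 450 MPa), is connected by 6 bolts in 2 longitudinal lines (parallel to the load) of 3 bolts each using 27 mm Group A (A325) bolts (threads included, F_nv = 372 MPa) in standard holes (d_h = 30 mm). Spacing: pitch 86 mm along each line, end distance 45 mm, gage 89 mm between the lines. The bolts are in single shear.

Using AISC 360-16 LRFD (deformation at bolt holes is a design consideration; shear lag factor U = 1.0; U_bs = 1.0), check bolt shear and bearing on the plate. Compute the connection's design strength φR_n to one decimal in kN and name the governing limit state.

Bolt shear: A_b = π(27)²/4 = 572.56 mm². φR_n = 0.75 × 372 × 572.56 × 6 × 1 = 958.5 kN.
Bearing (20 mm plate, F_u = 450 MPa): end bolts L_c = 45 − 30/2 = 30, R_n = min(1.2×30×20×450, 2.4×27×20×450) = 324 kN/bolt; interior L_c = 86 − 30 = 56, R_n = 583.2 kN/bolt. φR_n = 0.75 × (2×324 + 4×583.2) = 2235.6 kN.
Governing: min(958.5, 2235.6) = 958.5 kN → bolt shear.

958.5 kN (bolt shear governs)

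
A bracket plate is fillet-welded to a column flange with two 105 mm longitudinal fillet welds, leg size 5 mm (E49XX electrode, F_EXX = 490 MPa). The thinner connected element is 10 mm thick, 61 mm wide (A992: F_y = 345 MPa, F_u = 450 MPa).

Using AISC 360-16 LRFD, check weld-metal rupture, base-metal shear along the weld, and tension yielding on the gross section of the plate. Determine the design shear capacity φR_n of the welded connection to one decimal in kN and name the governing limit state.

Weld metal: throat = 0.707×5 = 3.535 mm, L = 2×105 = 210 mm. φR_n = 0.75 × 0.6 × 490 × 3.535 × 210 = 163.7 kN.
Base metal shear (10 mm plate): yield φR_n = 1.0×0.6×345×10×210 = 434.7 kN; rupture φR_n = 0.75×0.6×450×10×210 = 425.3 kN; take 425.3 kN (rupture).
Tension yield (gross): A_g = 61×10 = 610 mm². φR_n = 0.90 × 345 × 610 = 189.4 kN.
Governing: min(163.7, 425.3, 189.4) = 163.7 kN → weld metal.

163.7 kN (weld metal governs)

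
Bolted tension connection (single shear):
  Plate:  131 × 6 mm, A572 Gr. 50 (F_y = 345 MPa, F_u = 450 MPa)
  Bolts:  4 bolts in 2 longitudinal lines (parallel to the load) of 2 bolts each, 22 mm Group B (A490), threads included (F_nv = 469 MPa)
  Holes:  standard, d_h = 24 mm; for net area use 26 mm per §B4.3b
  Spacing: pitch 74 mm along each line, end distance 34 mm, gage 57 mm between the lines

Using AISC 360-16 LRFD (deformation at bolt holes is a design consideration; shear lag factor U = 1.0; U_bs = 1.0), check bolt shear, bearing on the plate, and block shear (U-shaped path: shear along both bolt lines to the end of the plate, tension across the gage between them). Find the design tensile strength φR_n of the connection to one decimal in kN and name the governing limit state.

Bolt shear: A_b = π(22)²/4 = 380.13 mm². φR_n = 0.75 × 469 × 380.13 × 4 × 1 = 534.8 kN.
Bearing (6 mm plate, F_u = 450 MPa): end bolts L_c = 34 − 24/2 = 22, R_n = min(1.2×22×6×450, 2.4×22×6×450) = 71.28 kN/bolt; interior L_c = 74 − 24 = 50, R_n = 142.56 kN/bolt. φR_n = 0.75 × (2×71.28 + 2×142.56) = 320.8 kN.
Block shear: shear path 2×[34+1×74] = 2×108 mm, A_gv = 1296, A_nv = 2×(108 − 1.5×26)×6 = 828 mm²; tension across gage: (57 − 1×26)×6 = 186 mm². R_n = min(0.6×450×828, 0.6×345×1296) + 1.0×450×186 = min(223.56, 268.27) + 83.7 = 307.26 kN. φR_n = 0.75 × 307.26 = 230.4 kN.
Governing: min(534.8, 320.8, 230.4) = 230.4 kN → block shear.

230.4 kN (block shear governs)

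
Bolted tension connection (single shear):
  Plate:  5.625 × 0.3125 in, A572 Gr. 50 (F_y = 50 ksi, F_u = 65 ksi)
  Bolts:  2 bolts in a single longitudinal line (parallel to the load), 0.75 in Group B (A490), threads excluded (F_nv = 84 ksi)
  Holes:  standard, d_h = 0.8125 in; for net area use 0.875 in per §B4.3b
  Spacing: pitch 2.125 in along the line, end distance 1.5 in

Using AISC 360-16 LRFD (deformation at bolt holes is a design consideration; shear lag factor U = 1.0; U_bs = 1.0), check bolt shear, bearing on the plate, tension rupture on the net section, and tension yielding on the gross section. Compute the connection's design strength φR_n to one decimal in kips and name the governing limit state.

44.0 kips (bearing governs)

Bolt shear: A_b = π(0.75)²/4 = 0.44179 in². φR_n = 0.75 × 84 × 0.44179 × 2 × 1 = 55.7 kips.
Bearing (0.3125 in plate, F_u = 65 ksi): end bolts L_c = 1.5 − 0.8125/2 = 1.09375, R_n = min(1.2×1.09375×0.3125×65, 2.4×0.75×0.3125×65) = 26.66 kips/bolt; interior L_c = 2.125 − 0.8125 = 1.3125, R_n = 31.992 kips/bolt. φR_n = 0.75 × (1×26.66 + 1×31.992) = 44.0 kips.
Tension rupture (net): A_n = (5.625 − 1×0.875)×0.3125 = 1.4844 in² (U = 1.0, A_e = A_n). φR_n = 0.75 × 65 × 1.4844 = 72.4 kips.
Tension yield (gross): A_g = 5.625×0.3125 = 1.7578 in². φR_n = 0.90 × 50 × 1.7578 = 79.1 kips.
Governing: min(55.7, 44.0, 72.4, 79.1) = 44.0 kips → bearing.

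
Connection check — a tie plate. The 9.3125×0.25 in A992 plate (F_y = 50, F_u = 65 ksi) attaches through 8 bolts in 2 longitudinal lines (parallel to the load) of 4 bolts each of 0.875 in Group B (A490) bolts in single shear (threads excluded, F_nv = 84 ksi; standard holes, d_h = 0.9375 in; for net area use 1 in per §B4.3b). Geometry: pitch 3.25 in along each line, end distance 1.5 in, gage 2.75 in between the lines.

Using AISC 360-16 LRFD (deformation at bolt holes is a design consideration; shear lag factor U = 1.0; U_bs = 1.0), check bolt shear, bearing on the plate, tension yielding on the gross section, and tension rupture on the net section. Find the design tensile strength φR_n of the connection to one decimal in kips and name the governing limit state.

89.1 kips (net-section rupture governs)

Bolt shear: A_b = π(0.875)²/4 = 0.60132 in². φR_n = 0.75 × 84 × 0.60132 × 8 × 1 = 303.1 kips.
Bearing (0.25 in plate, F_u = 65 ksi): end bolts L_c = 1.5 − 0.9375/2 = 1.03125, R_n = min(1.2×1.03125×0.25×65, 2.4×0.875×0.25×65) = 20.109 kips/bolt; interior L_c = 3.25 − 0.9375 = 2.3125, R_n = 34.125 kips/bolt. φR_n = 0.75 × (2×20.109 + 6×34.125) = 183.7 kips.
Tension yield (gross): A_g = 9.3125×0.25 = 2.3281 in². φR_n = 0.90 × 50 × 2.3281 = 104.8 kips.
Tension rupture (net): A_n = (9.3125 − 2×1)×0.25 = 1.8281 in² (U = 1.0, A_e = A_n). φR_n = 0.75 × 65 × 1.8281 = 89.1 kips.
Governing: min(303.1, 183.7, 104.8, 89.1) = 89.1 kips → net-section rupture.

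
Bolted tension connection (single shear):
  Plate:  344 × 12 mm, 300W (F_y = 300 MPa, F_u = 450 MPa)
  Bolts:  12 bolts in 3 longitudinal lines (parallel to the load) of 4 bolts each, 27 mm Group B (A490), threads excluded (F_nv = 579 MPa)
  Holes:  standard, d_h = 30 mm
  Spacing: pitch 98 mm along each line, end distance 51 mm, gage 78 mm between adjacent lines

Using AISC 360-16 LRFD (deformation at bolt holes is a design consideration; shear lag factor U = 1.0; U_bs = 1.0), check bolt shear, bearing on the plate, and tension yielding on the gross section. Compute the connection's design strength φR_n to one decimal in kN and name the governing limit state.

Bolt shear: A_b = π(27)²/4 = 572.56 mm². φR_n = 0.75 × 579 × 572.56 × 12 × 1 = 2983.6 kN.
Bearing (12 mm plate, F_u = 450 MPa): end bolts L_c = 51 − 30/2 = 36, R_n = min(1.2×36×12×450, 2.4×27×12×450) = 233.28 kN/bolt; interior L_c = 98 − 30 = 68, R_n = 349.92 kN/bolt. φR_n = 0.75 × (3×233.28 + 9×349.92) = 2886.8 kN.
Tension yield (gross): A_g = 344×12 = 4128 mm². φR_n = 0.90 × 300 × 4128 = 1114.6 kN.
Governing: min(2983.6, 2886.8, 1114.6) = 1114.6 kN → gross-section yield.

1114.6 kN (gross-section yield governs)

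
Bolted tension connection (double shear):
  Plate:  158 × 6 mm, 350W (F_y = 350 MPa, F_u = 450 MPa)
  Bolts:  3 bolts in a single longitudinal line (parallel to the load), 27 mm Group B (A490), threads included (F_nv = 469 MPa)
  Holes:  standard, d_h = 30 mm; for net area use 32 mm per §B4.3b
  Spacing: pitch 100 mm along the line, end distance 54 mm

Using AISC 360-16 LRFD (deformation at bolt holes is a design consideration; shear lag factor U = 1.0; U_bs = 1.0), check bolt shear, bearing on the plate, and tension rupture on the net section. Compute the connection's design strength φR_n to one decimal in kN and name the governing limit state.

Bolt shear: A_b = π(27)²/4 = 572.56 mm². φR_n = 0.75 × 469 × 572.56 × 3 × 2 = 1208.4 kN.
Bearing (6 mm plate, F_u = 450 MPa): end bolts L_c = 54 − 30/2 = 39, R_n = min(1.2×39×6×450, 2.4×27×6×450) = 126.36 kN/bolt; interior L_c = 100 − 30 = 70, R_n = 174.96 kN/bolt. φR_n = 0.75 × (1×126.36 + 2×174.96) = 357.2 kN.
Tension rupture (net): A_n = (158 − 1×32)×6 = 756 mm² (U = 1.0, A_e = A_n). φR_n = 0.75 × 450 × 756 = 255.2 kN.
Governing: min(1208.4, 357.2, 255.2) = 255.2 kN → net-section rupture.

255.2 kN (net-section rupture governs)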